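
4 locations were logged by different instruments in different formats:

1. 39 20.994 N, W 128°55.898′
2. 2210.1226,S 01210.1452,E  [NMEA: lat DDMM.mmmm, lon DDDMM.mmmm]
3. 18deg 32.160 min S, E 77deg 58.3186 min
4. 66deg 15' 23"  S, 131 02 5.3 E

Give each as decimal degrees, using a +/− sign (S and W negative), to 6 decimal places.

Point 1:
  Latitude: 20.994′ = 0.349900°; total 39.3499000
  N → positive
  Lon: 128 + 55.898/60 = 128.9316333
  W ⇒ negate
Point 2:
  Lat: degrees = first 2 digits = 22, minutes = 10.1226; 22 + 10.1226/60 = 22.1687100
  S → negative
  λ: split at 3 digits → 012° and 10.1452′; 12 + 10.1452/60 = 12.1690867
  E ⇒ keep positive
Point 3:
  Latitude: 32.16′ = 0.536000°; total 18.5360000
  S ⇒ negate
  λ: 58.3186′ = 0.971977°; total 77.9719767
  E → positive
Point 4:
  φ: 66° + 15/60 + 23/3600 = 66 + 0.250000 + 0.006389 = 66.2563889
  hemisphere S, so the sign is −
  λ: 2′ + 5.3″ = 2.08833′; 131 + 2.08833/60 = 131.0348056
  E → positive

1. 39.349900, -128.931633
2. -22.168710, 12.169087
3. -18.536000, 77.971977
4. -66.256389, 131.034806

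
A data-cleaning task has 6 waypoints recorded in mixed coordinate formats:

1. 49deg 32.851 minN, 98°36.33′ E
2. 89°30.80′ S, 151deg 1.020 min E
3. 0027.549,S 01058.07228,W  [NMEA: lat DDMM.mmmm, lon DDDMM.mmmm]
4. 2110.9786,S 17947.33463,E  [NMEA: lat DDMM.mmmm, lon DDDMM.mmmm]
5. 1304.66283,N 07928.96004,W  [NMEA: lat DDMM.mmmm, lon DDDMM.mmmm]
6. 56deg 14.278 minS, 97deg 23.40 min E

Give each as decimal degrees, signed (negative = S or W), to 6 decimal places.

Point 1:
  Latitude: 49 + 32.851/60 = 49.5475167
  N → positive
  Lon: 98 + 36.33/60 = 98.6055000
  E → positive
Point 2:
  φ: 30.8′ = 0.513333°; total 89.5133333
  S → negative
  Longitude: 1.02′ = 0.017000°; total 151.0170000
  E ⇒ keep positive
Point 3:
  Latitude: degrees = first 2 digits = 0, minutes = 27.549; 0 + 27.549/60 = 0.4591500
  S ⇒ negate
  Longitude: degrees = first 3 digits = 10, minutes = 58.07228; 10 + 58.07228/60 = 10.9678713
  W ⇒ negate
Point 4:
  φ: split at 2 digits → 21° and 10.9786′; 21 + 10.9786/60 = 21.1829767
  S ⇒ negate
  λ: degrees = first 3 digits = 179, minutes = 47.33463; 179 + 47.33463/60 = 179.7889105
  E ⇒ keep positive
Point 5:
  φ: degrees = first 2 digits = 13, minutes = 4.66283; 13 + 4.66283/60 = 13.0777138
  N ⇒ keep positive
  λ: degrees = first 3 digits = 79, minutes = 28.96004; 79 + 28.96004/60 = 79.4826673
  W ⇒ negate
Point 6:
  Latitude: 56 + 14.278/60 = 56.2379667
  S → negative
  λ: 23.4′ = 0.390000°; total 97.3900000
  E → positive

1. 49.547517, 98.605500
2. -89.513333, 151.017000
3. -0.459150, -10.967871
4. -21.182977, 179.788911
5. 13.077714, -79.482667
6. -56.237967, 97.390000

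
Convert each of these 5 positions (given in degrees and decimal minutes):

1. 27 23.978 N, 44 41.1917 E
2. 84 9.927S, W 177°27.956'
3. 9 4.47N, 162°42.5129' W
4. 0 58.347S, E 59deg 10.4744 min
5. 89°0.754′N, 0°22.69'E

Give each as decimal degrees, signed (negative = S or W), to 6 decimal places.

Point 1:
  Lat: 23.978′ = 0.399633°; total 27.3996333
  N ⇒ keep positive
  Longitude: 44 + 41.1917/60 = 44.6865283
  E ⇒ keep positive
Point 2:
  φ: 84 + 9.927/60 = 84.1654500
  hemisphere S, so the sign is −
  Lon: 177 + 27.956/60 = 177.4659333
  hemisphere W, so the sign is −
Point 3:
  Latitude: 4.47′ = 0.074500°; total 9.0745000
  N → positive
  λ: 162 + 42.5129/60 = 162.7085483
  hemisphere W, so the sign is −
Point 4:
  φ: 0 + 58.347/60 = 0.9724500
  S ⇒ negate
  λ: 10.4744′ = 0.174573°; total 59.1745733
  E → positive
Point 5:
  Latitude: 0.754′ = 0.012567°; total 89.0125667
  N ⇒ keep positive
  Longitude: 0 + 22.69/60 = 0.3781667
  E ⇒ keep positive

1. 27.399633, 44.686528
2. -84.165450, -177.465933
3. 9.074500, -162.708548
4. -0.972450, 59.174573
5. 89.012567, 0.378167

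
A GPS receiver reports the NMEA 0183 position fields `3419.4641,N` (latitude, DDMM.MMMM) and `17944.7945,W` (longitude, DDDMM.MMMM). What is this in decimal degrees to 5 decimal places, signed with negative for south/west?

Lat: split at 2 digits → 34° and 19.4641′; 34 + 19.4641/60 = 34.324402
N ⇒ keep positive
Longitude: split at 3 digits → 179° and 44.7945′; 179 + 44.7945/60 = 179.746575
W → negative

34.32440, -179.74658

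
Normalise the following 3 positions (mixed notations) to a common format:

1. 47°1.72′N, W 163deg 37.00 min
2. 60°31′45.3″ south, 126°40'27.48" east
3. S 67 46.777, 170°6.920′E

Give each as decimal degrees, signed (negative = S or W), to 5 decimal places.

1. 47.02867, -163.61667
2. -60.52925, 126.67430
3. -67.77962, 170.11533

Point 1:
  φ: 1.72′ = 0.028667°; total 47.028667
  N ⇒ keep positive
  λ: 163 + 37/60 = 163.616667
  W ⇒ negate
Point 2:
  Latitude: 60° + 31/60 + 45.3/3600 = 60 + 0.516667 + 0.012583 = 60.529250
  S → negative
  λ: 126 + 40/60 + 27.48/3600 = 126.674300
  E → positive
Point 3:
  φ: 46.777′ = 0.779617°; total 67.779617
  hemisphere S, so the sign is −
  Longitude: 170 + 6.92/60 = 170.115333
  E ⇒ keep positive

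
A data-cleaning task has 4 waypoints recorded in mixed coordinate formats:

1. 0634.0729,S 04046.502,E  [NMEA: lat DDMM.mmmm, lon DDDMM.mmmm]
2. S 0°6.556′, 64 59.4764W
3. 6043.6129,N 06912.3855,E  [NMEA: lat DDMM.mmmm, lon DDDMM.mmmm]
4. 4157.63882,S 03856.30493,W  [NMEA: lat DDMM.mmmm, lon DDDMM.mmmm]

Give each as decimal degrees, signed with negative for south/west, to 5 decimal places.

1. -6.56788, 40.77503
2. -0.10927, -64.99127
3. 60.72688, 69.20643
4. -41.96065, -38.93842

Point 1:
  φ: degrees = first 2 digits = 6, minutes = 34.0729; 6 + 34.0729/60 = 6.567882
  S ⇒ negate
  λ: split at 3 digits → 040° and 46.502′; 40 + 46.502/60 = 40.775033
  E → positive
Point 2:
  Lat: 0 + 6.556/60 = 0.109267
  S → negative
  λ: 64 + 59.4764/60 = 64.991273
  W → negative
Point 3:
  φ: split at 2 digits → 60° and 43.6129′; 60 + 43.6129/60 = 60.726882
  N → positive
  Longitude: degrees = first 3 digits = 69, minutes = 12.3855; 69 + 12.3855/60 = 69.206425
  E ⇒ keep positive
Point 4:
  Latitude: degrees = first 2 digits = 41, minutes = 57.63882; 41 + 57.63882/60 = 41.960647
  S ⇒ negate
  Longitude: degrees = first 3 digits = 38, minutes = 56.30493; 38 + 56.30493/60 = 38.938416
  W → negative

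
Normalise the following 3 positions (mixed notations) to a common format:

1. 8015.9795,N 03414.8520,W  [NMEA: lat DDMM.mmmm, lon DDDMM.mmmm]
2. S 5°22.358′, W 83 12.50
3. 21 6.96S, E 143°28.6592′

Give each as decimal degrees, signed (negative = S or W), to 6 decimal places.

Point 1:
  φ: degrees = first 2 digits = 80, minutes = 15.9795; 80 + 15.9795/60 = 80.2663250
  N → positive
  Longitude: split at 3 digits → 034° and 14.852′; 34 + 14.852/60 = 34.2475333
  hemisphere W, so the sign is −
Point 2:
  φ: 22.358′ = 0.372633°; total 5.3726333
  hemisphere S, so the sign is −
  Lon: 12.5′ = 0.208333°; total 83.2083333
  hemisphere W, so the sign is −
Point 3:
  Lat: 6.96′ = 0.116000°; total 21.1160000
  S ⇒ negate
  Longitude: 143 + 28.6592/60 = 143.4776533
  E → positive

1. 80.266325, -34.247533
2. -5.372633, -83.208333
3. -21.116000, 143.477653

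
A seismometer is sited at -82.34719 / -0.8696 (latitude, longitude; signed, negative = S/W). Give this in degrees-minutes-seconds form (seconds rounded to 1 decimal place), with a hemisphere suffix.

82°20′49.9″ S, 0°52′10.6″ W

Latitude is negative → S; |value| = 82.347190
Latitude: 0.347190° → 20.83140′; 0.83140 × 60 = 49.884″
Longitude is negative → W; |value| = 0.869600
Longitude: whole degrees 0; 52.17600′ → 52′ and 10.560″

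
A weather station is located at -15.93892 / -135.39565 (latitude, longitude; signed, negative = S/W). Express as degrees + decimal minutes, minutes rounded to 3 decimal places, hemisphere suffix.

15° 56.335′ S, 135° 23.739′ W

Latitude is negative → S; |value| = 15.938920
φ: 15° + 0.938920 × 60 = 15° 56.33520′
Longitude is negative → W; |value| = 135.395650
Lon: 135° + 0.395650 × 60 = 135° 23.73900′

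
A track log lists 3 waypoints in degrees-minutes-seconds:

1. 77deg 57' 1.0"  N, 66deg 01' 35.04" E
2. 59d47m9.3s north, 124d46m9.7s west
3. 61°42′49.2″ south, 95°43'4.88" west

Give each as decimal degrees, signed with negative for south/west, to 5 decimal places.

Point 1:
  φ: 57′ + 1″ = 57.01667′; 77 + 57.01667/60 = 77.950278
  N ⇒ keep positive
  Longitude: 66° + 1/60 + 35.04/3600 = 66 + 0.016667 + 0.009733 = 66.026400
  E → positive
Point 2:
  Lat: 47′ + 9.3″ = 47.15500′; 59 + 47.15500/60 = 59.785917
  N → positive
  Longitude: 124° + 46/60 + 9.7/3600 = 124 + 0.766667 + 0.002694 = 124.769361
  W → negative
Point 3:
  Lat: 61 + 42/60 + 49.2/3600 = 61.713667
  hemisphere S, so the sign is −
  λ: 95° + 43/60 + 4.88/3600 = 95 + 0.716667 + 0.001356 = 95.718022
  hemisphere W, so the sign is −

1. 77.95028, 66.02640
2. 59.78592, -124.76936
3. -61.71367, -95.71802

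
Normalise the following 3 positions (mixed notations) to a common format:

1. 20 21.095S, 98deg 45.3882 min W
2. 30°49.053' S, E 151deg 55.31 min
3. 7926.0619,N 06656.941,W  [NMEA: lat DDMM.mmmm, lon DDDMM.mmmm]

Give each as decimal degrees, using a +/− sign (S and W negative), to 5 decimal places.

1. -20.35158, -98.75647
2. -30.81755, 151.92183
3. 79.43437, -66.94902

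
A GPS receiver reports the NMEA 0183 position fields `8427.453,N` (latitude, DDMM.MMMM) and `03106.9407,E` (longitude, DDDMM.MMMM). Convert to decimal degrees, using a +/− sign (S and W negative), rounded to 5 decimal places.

Latitude: split at 2 digits → 84° and 27.453′; 84 + 27.453/60 = 84.457550
N ⇒ keep positive
λ: degrees = first 3 digits = 31, minutes = 6.9407; 31 + 6.9407/60 = 31.115678
E ⇒ keep positive

84.45755, 31.11568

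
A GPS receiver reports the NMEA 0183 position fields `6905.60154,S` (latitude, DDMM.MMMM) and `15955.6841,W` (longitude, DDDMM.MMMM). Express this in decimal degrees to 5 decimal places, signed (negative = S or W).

φ: split at 2 digits → 69° and 5.60154′; 69 + 5.60154/60 = 69.093359
hemisphere S, so the sign is −
Longitude: degrees = first 3 digits = 159, minutes = 55.6841; 159 + 55.6841/60 = 159.928068
W ⇒ negate

-69.09336, -159.92807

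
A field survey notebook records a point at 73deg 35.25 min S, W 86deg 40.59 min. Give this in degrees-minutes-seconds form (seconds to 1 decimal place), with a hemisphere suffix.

73°35′15.0″ S, 86°40′35.4″ W

Lat: 35.25000′ → 35′ and 0.25000 × 60 = 15.000″
λ: 40.59000′ → 40′ and 0.59000 × 60 = 35.400″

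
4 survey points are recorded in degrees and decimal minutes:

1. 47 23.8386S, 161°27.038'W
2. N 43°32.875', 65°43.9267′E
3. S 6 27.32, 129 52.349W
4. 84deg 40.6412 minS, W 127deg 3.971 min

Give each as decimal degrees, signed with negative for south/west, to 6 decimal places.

1. -47.397310, -161.450633
2. 43.547917, 65.732112
3. -6.455333, -129.872483
4. -84.677353, -127.066183

Point 1:
  Latitude: 23.8386′ = 0.397310°; total 47.3973100
  S ⇒ negate
  λ: 161 + 27.038/60 = 161.4506333
  W ⇒ negate
Point 2:
  φ: 32.875′ = 0.547917°; total 43.5479167
  N ⇒ keep positive
  λ: 65 + 43.9267/60 = 65.7321117
  E ⇒ keep positive
Point 3:
  φ: 6 + 27.32/60 = 6.4553333
  hemisphere S, so the sign is −
  Lon: 129 + 52.349/60 = 129.8724833
  W → negative
Point 4:
  φ: 84 + 40.6412/60 = 84.6773533
  S → negative
  Longitude: 127 + 3.971/60 = 127.0661833
  W → negative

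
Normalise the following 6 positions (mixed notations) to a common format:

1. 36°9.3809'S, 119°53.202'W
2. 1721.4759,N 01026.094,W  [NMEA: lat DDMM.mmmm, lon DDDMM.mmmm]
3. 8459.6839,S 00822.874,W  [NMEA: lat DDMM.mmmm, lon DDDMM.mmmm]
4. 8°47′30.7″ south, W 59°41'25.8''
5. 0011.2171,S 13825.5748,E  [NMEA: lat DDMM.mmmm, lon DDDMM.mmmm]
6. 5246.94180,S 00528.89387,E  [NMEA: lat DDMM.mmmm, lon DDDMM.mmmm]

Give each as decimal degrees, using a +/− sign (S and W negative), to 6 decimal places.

Point 1:
  Latitude: 36 + 9.3809/60 = 36.1563483
  S ⇒ negate
  Lon: 53.202′ = 0.886700°; total 119.8867000
  W ⇒ negate
Point 2:
  Latitude: degrees = first 2 digits = 17, minutes = 21.4759; 17 + 21.4759/60 = 17.3579317
  N → positive
  Longitude: split at 3 digits → 010° and 26.094′; 10 + 26.094/60 = 10.4349000
  W ⇒ negate
Point 3:
  φ: split at 2 digits → 84° and 59.6839′; 84 + 59.6839/60 = 84.9947317
  S → negative
  λ: split at 3 digits → 008° and 22.874′; 8 + 22.874/60 = 8.3812333
  W → negative
Point 4:
  Latitude: 8 + 47/60 + 30.7/3600 = 8.7918611
  S ⇒ negate
  λ: 59° + 41/60 + 25.8/3600 = 59 + 0.683333 + 0.007167 = 59.6905000
  W → negative
Point 5:
  φ: degrees = first 2 digits = 0, minutes = 11.2171; 0 + 11.2171/60 = 0.1869517
  hemisphere S, so the sign is −
  Lon: split at 3 digits → 138° and 25.5748′; 138 + 25.5748/60 = 138.4262467
  E → positive
Point 6:
  Lat: split at 2 digits → 52° and 46.9418′; 52 + 46.9418/60 = 52.7823633
  S → negative
  λ: degrees = first 3 digits = 5, minutes = 28.89387; 5 + 28.89387/60 = 5.4815645
  E ⇒ keep positive

1. -36.156348, -119.886700
2. 17.357932, -10.434900
3. -84.994732, -8.381233
4. -8.791861, -59.690500
5. -0.186952, 138.426247
6. -52.782363, 5.481565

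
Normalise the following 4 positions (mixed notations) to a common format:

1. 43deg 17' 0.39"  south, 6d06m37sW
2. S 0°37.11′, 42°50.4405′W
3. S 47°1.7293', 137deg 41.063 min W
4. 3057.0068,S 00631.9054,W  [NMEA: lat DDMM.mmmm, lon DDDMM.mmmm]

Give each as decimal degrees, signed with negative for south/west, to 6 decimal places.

1. -43.283442, -6.110278
2. -0.618500, -42.840675
3. -47.028822, -137.684383
4. -30.950113, -6.531757

Point 1:
  Lat: 43 + 17/60 + 0.39/3600 = 43.2834417
  hemisphere S, so the sign is −
  λ: 6 + 6/60 + 37/3600 = 6.1102778
  W ⇒ negate
Point 2:
  Latitude: 37.11′ = 0.618500°; total 0.6185000
  S → negative
  λ: 50.4405′ = 0.840675°; total 42.8406750
  hemisphere W, so the sign is −
Point 3:
  φ: 47 + 1.7293/60 = 47.0288217
  S → negative
  Lon: 137 + 41.063/60 = 137.6843833
  W → negative
Point 4:
  Lat: degrees = first 2 digits = 30, minutes = 57.0068; 30 + 57.0068/60 = 30.9501133
  hemisphere S, so the sign is −
  λ: split at 3 digits → 006° and 31.9054′; 6 + 31.9054/60 = 6.5317567
  W → negative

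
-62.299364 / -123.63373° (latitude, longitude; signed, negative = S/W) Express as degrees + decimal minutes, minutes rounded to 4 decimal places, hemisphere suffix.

62° 17.9618′ S, 123° 38.0238′ W

Latitude is negative → S; |value| = 62.299364
Lat: fractional part 0.299364 → 17.961840 minutes
Longitude is negative → W; |value| = 123.633730
Lon: minutes = (123.633730 − 123) × 60 = 38.023800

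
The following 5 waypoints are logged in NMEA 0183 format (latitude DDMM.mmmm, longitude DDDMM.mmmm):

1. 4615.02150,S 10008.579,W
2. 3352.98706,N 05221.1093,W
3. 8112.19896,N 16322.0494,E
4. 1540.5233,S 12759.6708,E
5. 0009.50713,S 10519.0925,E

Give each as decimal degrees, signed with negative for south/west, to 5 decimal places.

1. -46.25036, -100.14298
2. 33.88312, -52.35182
3. 81.20332, 163.36749
4. -15.67539, 127.99451
5. -0.15845, 105.31821

Point 1:
  φ: degrees = first 2 digits = 46, minutes = 15.0215; 46 + 15.0215/60 = 46.250358
  S ⇒ negate
  Longitude: split at 3 digits → 100° and 8.579′; 100 + 8.579/60 = 100.142983
  W → negative
Point 2:
  Lat: split at 2 digits → 33° and 52.98706′; 33 + 52.98706/60 = 33.883118
  N ⇒ keep positive
  λ: split at 3 digits → 052° and 21.1093′; 52 + 21.1093/60 = 52.351822
  hemisphere W, so the sign is −
Point 3:
  Lat: split at 2 digits → 81° and 12.19896′; 81 + 12.19896/60 = 81.203316
  N → positive
  λ: degrees = first 3 digits = 163, minutes = 22.0494; 163 + 22.0494/60 = 163.367490
  E → positive
Point 4:
  Lat: split at 2 digits → 15° and 40.5233′; 15 + 40.5233/60 = 15.675388
  S ⇒ negate
  λ: split at 3 digits → 127° and 59.6708′; 127 + 59.6708/60 = 127.994513
  E → positive
Point 5:
  φ: split at 2 digits → 00° and 9.50713′; 0 + 9.50713/60 = 0.158452
  S ⇒ negate
  Lon: split at 3 digits → 105° and 19.0925′; 105 + 19.0925/60 = 105.318208
  E ⇒ keep positive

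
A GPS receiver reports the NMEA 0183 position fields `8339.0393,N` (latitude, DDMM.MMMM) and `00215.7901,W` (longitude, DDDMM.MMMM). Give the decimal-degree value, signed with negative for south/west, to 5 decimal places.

Lat: split at 2 digits → 83° and 39.0393′; 83 + 39.0393/60 = 83.650655
N ⇒ keep positive
λ: degrees = first 3 digits = 2, minutes = 15.7901; 2 + 15.7901/60 = 2.263168
W ⇒ negate

83.65066, -2.26317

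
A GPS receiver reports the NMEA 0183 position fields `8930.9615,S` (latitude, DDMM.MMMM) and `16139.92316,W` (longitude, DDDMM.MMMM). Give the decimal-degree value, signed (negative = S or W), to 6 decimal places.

-89.516025, -161.665386

Latitude: degrees = first 2 digits = 89, minutes = 30.9615; 89 + 30.9615/60 = 89.5160250
hemisphere S, so the sign is −
Longitude: degrees = first 3 digits = 161, minutes = 39.92316; 161 + 39.92316/60 = 161.6653860
W ⇒ negate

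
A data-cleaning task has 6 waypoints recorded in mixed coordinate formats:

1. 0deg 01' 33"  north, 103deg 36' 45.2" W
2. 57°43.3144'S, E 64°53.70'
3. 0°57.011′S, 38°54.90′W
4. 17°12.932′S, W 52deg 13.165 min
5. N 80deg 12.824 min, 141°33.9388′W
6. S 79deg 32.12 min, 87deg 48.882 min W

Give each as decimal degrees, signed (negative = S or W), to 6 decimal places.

1. 0.025833, -103.612556
2. -57.721907, 64.895000
3. -0.950183, -38.915000
4. -17.215533, -52.219417
5. 80.213733, -141.565647
6. -79.535333, -87.814700

Point 1:
  φ: 0 + 1/60 + 33/3600 = 0.0258333
  N ⇒ keep positive
  λ: 103 + 36/60 + 45.2/3600 = 103.6125556
  W → negative
Point 2:
  Lat: 57 + 43.3144/60 = 57.7219067
  hemisphere S, so the sign is −
  Lon: 53.7′ = 0.895000°; total 64.8950000
  E ⇒ keep positive
Point 3:
  φ: 57.011′ = 0.950183°; total 0.9501833
  S ⇒ negate
  Lon: 54.9′ = 0.915000°; total 38.9150000
  hemisphere W, so the sign is −
Point 4:
  Latitude: 12.932′ = 0.215533°; total 17.2155333
  hemisphere S, so the sign is −
  λ: 13.165′ = 0.219417°; total 52.2194167
  W → negative
Point 5:
  φ: 80 + 12.824/60 = 80.2137333
  N ⇒ keep positive
  Longitude: 141 + 33.9388/60 = 141.5656467
  W ⇒ negate
Point 6:
  φ: 32.12′ = 0.535333°; total 79.5353333
  S ⇒ negate
  Lon: 48.882′ = 0.814700°; total 87.8147000
  W → negative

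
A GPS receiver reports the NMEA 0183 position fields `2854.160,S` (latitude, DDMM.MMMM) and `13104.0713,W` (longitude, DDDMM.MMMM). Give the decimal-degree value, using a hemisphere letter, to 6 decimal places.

28.902667° S, 131.067855° W

Latitude: degrees = first 2 digits = 28, minutes = 54.16; 28 + 54.16/60 = 28.9026667
Lon: degrees = first 3 digits = 131, minutes = 4.0713; 131 + 4.0713/60 = 131.0678550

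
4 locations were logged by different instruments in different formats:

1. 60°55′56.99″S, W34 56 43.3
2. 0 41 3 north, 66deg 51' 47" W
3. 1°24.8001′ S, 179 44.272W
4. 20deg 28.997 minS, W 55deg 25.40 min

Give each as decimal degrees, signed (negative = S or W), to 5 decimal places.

1. -60.93250, -34.94536
2. 0.68417, -66.86306
3. -1.41334, -179.73787
4. -20.48328, -55.42333

Point 1:
  Lat: 60 + 55/60 + 56.99/3600 = 60.932497
  S ⇒ negate
  λ: 34° + 56/60 + 43.3/3600 = 34 + 0.933333 + 0.012028 = 34.945361
  hemisphere W, so the sign is −
Point 2:
  Latitude: 41′ + 3″ = 41.05000′; 0 + 41.05000/60 = 0.684167
  N ⇒ keep positive
  Lon: 66 + 51/60 + 47/3600 = 66.863056
  hemisphere W, so the sign is −
Point 3:
  φ: 1 + 24.8001/60 = 1.413335
  S ⇒ negate
  Longitude: 179 + 44.272/60 = 179.737867
  W ⇒ negate
Point 4:
  Lat: 20 + 28.997/60 = 20.483283
  S ⇒ negate
  Longitude: 55 + 25.4/60 = 55.423333
  W → negative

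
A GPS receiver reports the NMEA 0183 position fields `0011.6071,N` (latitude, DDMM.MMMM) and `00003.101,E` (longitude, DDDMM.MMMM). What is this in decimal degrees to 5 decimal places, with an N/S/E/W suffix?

φ: split at 2 digits → 00° and 11.6071′; 0 + 11.6071/60 = 0.193452
Longitude: split at 3 digits → 000° and 3.101′; 0 + 3.101/60 = 0.051683

0.19345° N, 0.05168° E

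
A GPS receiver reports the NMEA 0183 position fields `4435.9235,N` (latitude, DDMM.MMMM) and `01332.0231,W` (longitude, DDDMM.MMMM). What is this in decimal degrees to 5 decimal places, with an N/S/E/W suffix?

φ: split at 2 digits → 44° and 35.9235′; 44 + 35.9235/60 = 44.598725
Longitude: split at 3 digits → 013° and 32.0231′; 13 + 32.0231/60 = 13.533718

44.59873° N, 13.53372° W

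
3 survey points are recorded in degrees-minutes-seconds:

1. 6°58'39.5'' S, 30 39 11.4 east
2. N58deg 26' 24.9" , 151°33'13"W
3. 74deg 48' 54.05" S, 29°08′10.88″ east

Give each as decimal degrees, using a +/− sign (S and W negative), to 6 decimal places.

1. -6.977639, 30.653167
2. 58.440250, -151.553611
3. -74.815014, 29.136356

Point 1:
  Latitude: 6 + 58/60 + 39.5/3600 = 6.9776389
  S ⇒ negate
  Longitude: 30° + 39/60 + 11.4/3600 = 30 + 0.650000 + 0.003167 = 30.6531667
  E ⇒ keep positive
Point 2:
  φ: 26′ + 24.9″ = 26.41500′; 58 + 26.41500/60 = 58.4402500
  N ⇒ keep positive
  Lon: 151 + 33/60 + 13/3600 = 151.5536111
  hemisphere W, so the sign is −
Point 3:
  Lat: 74° + 48/60 + 54.05/3600 = 74 + 0.800000 + 0.015014 = 74.8150139
  S ⇒ negate
  Longitude: 29° + 8/60 + 10.88/3600 = 29 + 0.133333 + 0.003022 = 29.1363556
  E ⇒ keep positive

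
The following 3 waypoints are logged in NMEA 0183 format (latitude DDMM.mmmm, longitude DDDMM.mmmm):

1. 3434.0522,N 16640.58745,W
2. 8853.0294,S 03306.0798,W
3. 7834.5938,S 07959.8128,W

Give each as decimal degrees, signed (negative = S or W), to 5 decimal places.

1. 34.56754, -166.67646
2. -88.88382, -33.10133
3. -78.57656, -79.99688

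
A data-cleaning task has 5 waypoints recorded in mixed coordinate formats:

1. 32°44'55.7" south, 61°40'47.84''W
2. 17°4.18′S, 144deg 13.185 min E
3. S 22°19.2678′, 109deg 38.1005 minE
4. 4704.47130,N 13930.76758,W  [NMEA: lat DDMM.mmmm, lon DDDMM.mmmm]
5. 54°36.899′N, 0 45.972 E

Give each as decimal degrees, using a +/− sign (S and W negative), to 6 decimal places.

1. -32.748806, -61.679956
2. -17.069667, 144.219750
3. -22.321130, 109.635008
4. 47.074522, -139.512793
5. 54.614983, 0.766200

Point 1:
  Latitude: 32° + 44/60 + 55.7/3600 = 32 + 0.733333 + 0.015472 = 32.7488056
  S → negative
  λ: 61 + 40/60 + 47.84/3600 = 61.6799556
  W → negative
Point 2:
  φ: 17 + 4.18/60 = 17.0696667
  S → negative
  Longitude: 13.185′ = 0.219750°; total 144.2197500
  E → positive
Point 3:
  Lat: 22 + 19.2678/60 = 22.3211300
  hemisphere S, so the sign is −
  λ: 109 + 38.1005/60 = 109.6350083
  E → positive
Point 4:
  φ: degrees = first 2 digits = 47, minutes = 4.4713; 47 + 4.4713/60 = 47.0745217
  N ⇒ keep positive
  λ: degrees = first 3 digits = 139, minutes = 30.76758; 139 + 30.76758/60 = 139.5127930
  hemisphere W, so the sign is −
Point 5:
  Lat: 36.899′ = 0.614983°; total 54.6149833
  N ⇒ keep positive
  Longitude: 45.972′ = 0.766200°; total 0.7662000
  E → positive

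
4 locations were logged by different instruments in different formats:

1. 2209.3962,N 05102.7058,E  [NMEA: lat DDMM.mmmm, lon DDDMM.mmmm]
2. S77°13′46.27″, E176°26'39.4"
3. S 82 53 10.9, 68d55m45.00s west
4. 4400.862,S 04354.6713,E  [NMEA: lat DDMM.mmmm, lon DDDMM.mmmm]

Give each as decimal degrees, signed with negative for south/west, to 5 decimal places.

Point 1:
  Latitude: degrees = first 2 digits = 22, minutes = 9.3962; 22 + 9.3962/60 = 22.156603
  N → positive
  Lon: degrees = first 3 digits = 51, minutes = 2.7058; 51 + 2.7058/60 = 51.045097
  E → positive
Point 2:
  Lat: 13′ + 46.27″ = 13.77117′; 77 + 13.77117/60 = 77.229519
  S → negative
  Longitude: 176 + 26/60 + 39.4/3600 = 176.444278
  E → positive
Point 3:
  Lat: 82 + 53/60 + 10.9/3600 = 82.886361
  S → negative
  λ: 55′ + 45″ = 55.75000′; 68 + 55.75000/60 = 68.929167
  W ⇒ negate
Point 4:
  Latitude: split at 2 digits → 44° and 0.862′; 44 + 0.862/60 = 44.014367
  S → negative
  Lon: degrees = first 3 digits = 43, minutes = 54.6713; 43 + 54.6713/60 = 43.911188
  E ⇒ keep positive

1. 22.15660, 51.04510
2. -77.22952, 176.44428
3. -82.88636, -68.92917
4. -44.01437, 43.91119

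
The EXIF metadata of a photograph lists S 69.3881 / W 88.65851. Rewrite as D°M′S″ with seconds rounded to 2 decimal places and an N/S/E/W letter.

69°23′17.16″ S, 88°39′30.64″ W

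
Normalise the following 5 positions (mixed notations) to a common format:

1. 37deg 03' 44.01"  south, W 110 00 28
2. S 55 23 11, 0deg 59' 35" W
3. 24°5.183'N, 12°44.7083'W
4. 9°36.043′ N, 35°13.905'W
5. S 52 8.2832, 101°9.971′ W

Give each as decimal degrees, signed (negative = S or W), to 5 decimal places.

1. -37.06223, -110.00778
2. -55.38639, -0.99306
3. 24.08638, -12.74514
4. 9.60072, -35.23175
5. -52.13805, -101.16618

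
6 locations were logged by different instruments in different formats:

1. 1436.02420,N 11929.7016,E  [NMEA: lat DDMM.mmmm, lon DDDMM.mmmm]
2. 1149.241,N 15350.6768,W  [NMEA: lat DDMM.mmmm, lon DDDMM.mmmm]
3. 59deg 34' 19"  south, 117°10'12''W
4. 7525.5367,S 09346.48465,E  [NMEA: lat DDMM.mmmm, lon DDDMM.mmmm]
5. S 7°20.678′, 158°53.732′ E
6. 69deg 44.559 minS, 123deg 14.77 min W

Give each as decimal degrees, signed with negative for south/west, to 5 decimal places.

1. 14.60040, 119.49503
2. 11.82068, -153.84461
3. -59.57194, -117.17000
4. -75.42561, 93.77474
5. -7.34463, 158.89553
6. -69.74265, -123.24617

Point 1:
  Latitude: degrees = first 2 digits = 14, minutes = 36.0242; 14 + 36.0242/60 = 14.600403
  N → positive
  Lon: split at 3 digits → 119° and 29.7016′; 119 + 29.7016/60 = 119.495027
  E ⇒ keep positive
Point 2:
  Lat: split at 2 digits → 11° and 49.241′; 11 + 49.241/60 = 11.820683
  N ⇒ keep positive
  Lon: degrees = first 3 digits = 153, minutes = 50.6768; 153 + 50.6768/60 = 153.844613
  W ⇒ negate
Point 3:
  Lat: 59 + 34/60 + 19/3600 = 59.571944
  S → negative
  Longitude: 117 + 10/60 + 12/3600 = 117.170000
  hemisphere W, so the sign is −
Point 4:
  Lat: split at 2 digits → 75° and 25.5367′; 75 + 25.5367/60 = 75.425612
  hemisphere S, so the sign is −
  λ: degrees = first 3 digits = 93, minutes = 46.48465; 93 + 46.48465/60 = 93.774744
  E → positive
Point 5:
  Lat: 20.678′ = 0.344633°; total 7.344633
  S → negative
  Longitude: 53.732′ = 0.895533°; total 158.895533
  E ⇒ keep positive
Point 6:
  φ: 44.559′ = 0.742650°; total 69.742650
  hemisphere S, so the sign is −
  Lon: 123 + 14.77/60 = 123.246167
  W ⇒ negate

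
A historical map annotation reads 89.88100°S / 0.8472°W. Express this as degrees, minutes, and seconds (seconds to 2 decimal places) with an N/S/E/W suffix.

Lat: whole degrees 89; 52.86000′ → 52′ and 51.6000″
λ: 0.847200° → 50.83200′; 0.83200 × 60 = 49.9200″

89°52′51.60″ S, 0°50′49.92″ W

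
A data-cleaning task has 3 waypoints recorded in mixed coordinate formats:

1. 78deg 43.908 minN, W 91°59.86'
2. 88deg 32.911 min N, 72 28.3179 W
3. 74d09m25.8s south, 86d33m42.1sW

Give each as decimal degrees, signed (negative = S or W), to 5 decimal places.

Point 1:
  Latitude: 43.908′ = 0.731800°; total 78.731800
  N → positive
  Longitude: 91 + 59.86/60 = 91.997667
  W ⇒ negate
Point 2:
  φ: 32.911′ = 0.548517°; total 88.548517
  N ⇒ keep positive
  Longitude: 72 + 28.3179/60 = 72.471965
  hemisphere W, so the sign is −
Point 3:
  Latitude: 9′ + 25.8″ = 9.43000′; 74 + 9.43000/60 = 74.157167
  S → negative
  λ: 86 + 33/60 + 42.1/3600 = 86.561694
  W → negative

1. 78.73180, -91.99767
2. 88.54852, -72.47197
3. -74.15717, -86.56169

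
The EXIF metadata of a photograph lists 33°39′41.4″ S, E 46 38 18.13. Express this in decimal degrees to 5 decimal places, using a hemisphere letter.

φ: 33° + 39/60 + 41.4/3600 = 33 + 0.650000 + 0.011500 = 33.661500
Lon: 46° + 38/60 + 18.13/3600 = 46 + 0.633333 + 0.005036 = 46.638369

33.66150° S, 46.63837° E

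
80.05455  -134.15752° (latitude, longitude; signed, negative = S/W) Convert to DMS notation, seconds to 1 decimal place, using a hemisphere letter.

80°03′16.4″ N, 134°09′27.1″ W

Lat: 0.054550° → 3.27300′; 0.27300 × 60 = 16.380″
Longitude is negative → W; |value| = 134.157520
λ: 0.157520 × 60 = 9.45120′ → 9′, remainder × 60 = 27.072″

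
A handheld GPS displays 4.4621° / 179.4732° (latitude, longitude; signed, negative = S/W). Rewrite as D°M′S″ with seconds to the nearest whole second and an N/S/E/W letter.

4°27′44″ N, 179°28′24″ E

Latitude: 0.462100 × 60 = 27.72600′ → 27′, remainder × 60 = 43.56″
λ: whole degrees 179; 28.39200′ → 28′ and 23.52″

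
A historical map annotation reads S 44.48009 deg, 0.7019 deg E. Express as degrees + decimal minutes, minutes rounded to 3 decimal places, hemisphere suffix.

Lat: minutes = (44.480090 − 44) × 60 = 28.80540
Lon: minutes = (0.701900 − 0) × 60 = 42.11400

44° 28.805′ S, 0° 42.114′ E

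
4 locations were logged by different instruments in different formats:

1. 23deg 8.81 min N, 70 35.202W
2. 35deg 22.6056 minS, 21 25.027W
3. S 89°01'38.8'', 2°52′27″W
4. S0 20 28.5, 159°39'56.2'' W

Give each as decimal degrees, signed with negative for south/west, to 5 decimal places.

1. 23.14683, -70.58670
2. -35.37676, -21.41712
3. -89.02744, -2.87417
4. -0.34125, -159.66561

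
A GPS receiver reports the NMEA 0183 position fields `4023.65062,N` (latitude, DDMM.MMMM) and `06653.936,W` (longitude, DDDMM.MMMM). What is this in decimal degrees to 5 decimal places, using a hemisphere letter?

40.39418° N, 66.89893° W

Lat: degrees = first 2 digits = 40, minutes = 23.65062; 40 + 23.65062/60 = 40.394177
Lon: split at 3 digits → 066° and 53.936′; 66 + 53.936/60 = 66.898933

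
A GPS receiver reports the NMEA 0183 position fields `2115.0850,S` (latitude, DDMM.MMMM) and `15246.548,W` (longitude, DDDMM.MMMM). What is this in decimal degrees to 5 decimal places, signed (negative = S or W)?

-21.25142, -152.77580

Latitude: degrees = first 2 digits = 21, minutes = 15.085; 21 + 15.085/60 = 21.251417
S → negative
λ: split at 3 digits → 152° and 46.548′; 152 + 46.548/60 = 152.775800
W → negative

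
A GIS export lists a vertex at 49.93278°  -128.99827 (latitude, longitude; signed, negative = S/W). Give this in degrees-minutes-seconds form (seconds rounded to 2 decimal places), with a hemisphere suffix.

49°55′58.01″ N, 128°59′53.77″ W

φ: 0.932780° → 55.96680′; 0.96680 × 60 = 58.0080″
Longitude is negative → W; |value| = 128.998270
λ: 0.998270 × 60 = 59.89620′ → 59′, remainder × 60 = 53.7720″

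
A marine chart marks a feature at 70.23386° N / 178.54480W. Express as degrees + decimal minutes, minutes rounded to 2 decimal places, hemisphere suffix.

Lat: fractional part 0.233860 → 14.0316 minutes
Lon: 178° + 0.544800 × 60 = 178° 32.6880′

70° 14.03′ N, 178° 32.69′ W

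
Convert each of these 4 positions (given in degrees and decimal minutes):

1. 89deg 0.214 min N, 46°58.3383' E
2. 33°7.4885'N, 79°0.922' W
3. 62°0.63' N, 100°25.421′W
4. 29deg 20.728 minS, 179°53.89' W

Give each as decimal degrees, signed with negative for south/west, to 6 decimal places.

1. 89.003567, 46.972305
2. 33.124808, -79.015367
3. 62.010500, -100.423683
4. -29.345467, -179.898167

Point 1:
  φ: 0.214′ = 0.003567°; total 89.0035667
  N ⇒ keep positive
  λ: 46 + 58.3383/60 = 46.9723050
  E ⇒ keep positive
Point 2:
  Lat: 7.4885′ = 0.124808°; total 33.1248083
  N ⇒ keep positive
  Lon: 0.922′ = 0.015367°; total 79.0153667
  hemisphere W, so the sign is −
Point 3:
  Lat: 62 + 0.63/60 = 62.0105000
  N → positive
  Longitude: 25.421′ = 0.423683°; total 100.4236833
  hemisphere W, so the sign is −
Point 4:
  Latitude: 20.728′ = 0.345467°; total 29.3454667
  S ⇒ negate
  Lon: 53.89′ = 0.898167°; total 179.8981667
  W → negative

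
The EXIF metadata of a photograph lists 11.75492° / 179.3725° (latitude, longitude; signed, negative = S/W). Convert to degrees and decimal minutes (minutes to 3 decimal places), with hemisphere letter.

φ: 11° + 0.754920 × 60 = 11° 45.29520′
Lon: 179° + 0.372500 × 60 = 179° 22.35000′

11° 45.295′ N, 179° 22.350′ E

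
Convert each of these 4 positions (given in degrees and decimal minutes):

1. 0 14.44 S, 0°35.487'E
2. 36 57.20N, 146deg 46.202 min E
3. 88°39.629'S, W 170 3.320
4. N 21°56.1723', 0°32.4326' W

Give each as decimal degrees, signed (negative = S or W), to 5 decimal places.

1. -0.24067, 0.59145
2. 36.95333, 146.77003
3. -88.66048, -170.05533
4. 21.93621, -0.54054

Point 1:
  φ: 0 + 14.44/60 = 0.240667
  S ⇒ negate
  Longitude: 0 + 35.487/60 = 0.591450
  E → positive
Point 2:
  Latitude: 36 + 57.2/60 = 36.953333
  N → positive
  Lon: 146 + 46.202/60 = 146.770033
  E ⇒ keep positive
Point 3:
  φ: 88 + 39.629/60 = 88.660483
  hemisphere S, so the sign is −
  Lon: 3.32′ = 0.055333°; total 170.055333
  W → negative
Point 4:
  Latitude: 56.1723′ = 0.936205°; total 21.936205
  N → positive
  Longitude: 32.4326′ = 0.540543°; total 0.540543
  W → negative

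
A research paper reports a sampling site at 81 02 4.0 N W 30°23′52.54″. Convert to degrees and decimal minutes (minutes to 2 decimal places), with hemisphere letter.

Lat: 2 + 4/60 = 2.0667′
λ: seconds/60 = 0.87567; minutes = 23 + 0.87567 = 23.8757

81° 2.07′ N, 30° 23.88′ W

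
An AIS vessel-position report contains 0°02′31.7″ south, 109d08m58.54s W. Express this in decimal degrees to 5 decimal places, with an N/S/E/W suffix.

Lat: 2′ + 31.7″ = 2.52833′; 0 + 2.52833/60 = 0.042139
Lon: 8′ + 58.54″ = 8.97567′; 109 + 8.97567/60 = 109.149594

0.04214° S, 109.14959° W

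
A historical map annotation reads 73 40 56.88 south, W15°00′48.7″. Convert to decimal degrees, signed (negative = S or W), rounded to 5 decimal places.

Lat: 40′ + 56.88″ = 40.94800′; 73 + 40.94800/60 = 73.682467
hemisphere S, so the sign is −
Lon: 15° + 0/60 + 48.7/3600 = 15 + 0.000000 + 0.013528 = 15.013528
hemisphere W, so the sign is −

-73.68247, -15.01353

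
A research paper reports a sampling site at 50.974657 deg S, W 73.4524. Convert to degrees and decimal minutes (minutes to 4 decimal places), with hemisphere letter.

50° 58.4794′ S, 73° 27.1440′ W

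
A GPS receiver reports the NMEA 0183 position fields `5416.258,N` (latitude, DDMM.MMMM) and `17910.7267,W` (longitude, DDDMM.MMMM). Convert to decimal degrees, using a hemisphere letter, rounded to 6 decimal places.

Lat: degrees = first 2 digits = 54, minutes = 16.258; 54 + 16.258/60 = 54.2709667
Longitude: degrees = first 3 digits = 179, minutes = 10.7267; 179 + 10.7267/60 = 179.1787783

54.270967° N, 179.178778° W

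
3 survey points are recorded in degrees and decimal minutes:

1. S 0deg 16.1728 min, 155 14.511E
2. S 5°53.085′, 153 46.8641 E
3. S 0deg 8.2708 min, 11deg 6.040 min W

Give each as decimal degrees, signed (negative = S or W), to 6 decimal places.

1. -0.269547, 155.241850
2. -5.884750, 153.781068
3. -0.137847, -11.100667

Point 1:
  Latitude: 16.1728′ = 0.269547°; total 0.2695467
  S ⇒ negate
  Lon: 155 + 14.511/60 = 155.2418500
  E → positive
Point 2:
  Lat: 5 + 53.085/60 = 5.8847500
  S → negative
  Lon: 46.8641′ = 0.781068°; total 153.7810683
  E → positive
Point 3:
  Latitude: 8.2708′ = 0.137847°; total 0.1378467
  hemisphere S, so the sign is −
  λ: 11 + 6.04/60 = 11.1006667
  hemisphere W, so the sign is −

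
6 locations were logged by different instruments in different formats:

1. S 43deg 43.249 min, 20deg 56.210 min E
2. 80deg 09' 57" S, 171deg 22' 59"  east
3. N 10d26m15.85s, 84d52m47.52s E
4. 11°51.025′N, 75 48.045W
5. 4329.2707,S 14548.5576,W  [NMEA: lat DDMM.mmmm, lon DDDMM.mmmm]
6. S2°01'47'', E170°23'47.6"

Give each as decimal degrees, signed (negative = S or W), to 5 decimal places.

1. -43.72082, 20.93683
2. -80.16583, 171.38306
3. 10.43774, 84.87987
4. 11.85042, -75.80075
5. -43.48785, -145.80929
6. -2.02972, 170.39656

Point 1:
  φ: 43.249′ = 0.720817°; total 43.720817
  S → negative
  λ: 20 + 56.21/60 = 20.936833
  E ⇒ keep positive
Point 2:
  Lat: 9′ + 57″ = 9.95000′; 80 + 9.95000/60 = 80.165833
  hemisphere S, so the sign is −
  Longitude: 22′ + 59″ = 22.98333′; 171 + 22.98333/60 = 171.383056
  E ⇒ keep positive
Point 3:
  Latitude: 10° + 26/60 + 15.85/3600 = 10 + 0.433333 + 0.004403 = 10.437736
  N ⇒ keep positive
  Lon: 84 + 52/60 + 47.52/3600 = 84.879867
  E ⇒ keep positive
Point 4:
  Latitude: 11 + 51.025/60 = 11.850417
  N ⇒ keep positive
  Longitude: 48.045′ = 0.800750°; total 75.800750
  hemisphere W, so the sign is −
Point 5:
  φ: split at 2 digits → 43° and 29.2707′; 43 + 29.2707/60 = 43.487845
  hemisphere S, so the sign is −
  Lon: split at 3 digits → 145° and 48.5576′; 145 + 48.5576/60 = 145.809293
  W → negative
Point 6:
  φ: 1′ + 47″ = 1.78333′; 2 + 1.78333/60 = 2.029722
  S → negative
  λ: 170 + 23/60 + 47.6/3600 = 170.396556
  E → positive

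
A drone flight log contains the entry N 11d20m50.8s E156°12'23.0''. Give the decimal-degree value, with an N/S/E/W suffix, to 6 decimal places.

Lat: 11 + 20/60 + 50.8/3600 = 11.3474444
Lon: 156 + 12/60 + 23/3600 = 156.2063889

11.347444° N, 156.206389° E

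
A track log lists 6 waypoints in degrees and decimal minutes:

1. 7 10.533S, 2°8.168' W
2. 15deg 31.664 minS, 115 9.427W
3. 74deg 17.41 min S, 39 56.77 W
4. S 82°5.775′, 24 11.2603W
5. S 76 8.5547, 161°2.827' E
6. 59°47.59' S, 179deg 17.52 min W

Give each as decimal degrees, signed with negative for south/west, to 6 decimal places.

Point 1:
  Lat: 7 + 10.533/60 = 7.1755500
  hemisphere S, so the sign is −
  Lon: 2 + 8.168/60 = 2.1361333
  W ⇒ negate
Point 2:
  Lat: 31.664′ = 0.527733°; total 15.5277333
  S ⇒ negate
  Longitude: 9.427′ = 0.157117°; total 115.1571167
  W ⇒ negate
Point 3:
  Latitude: 74 + 17.41/60 = 74.2901667
  hemisphere S, so the sign is −
  Longitude: 39 + 56.77/60 = 39.9461667
  W ⇒ negate
Point 4:
  Lat: 5.775′ = 0.096250°; total 82.0962500
  hemisphere S, so the sign is −
  Longitude: 11.2603′ = 0.187672°; total 24.1876717
  W ⇒ negate
Point 5:
  Latitude: 76 + 8.5547/60 = 76.1425783
  hemisphere S, so the sign is −
  Longitude: 2.827′ = 0.047117°; total 161.0471167
  E → positive
Point 6:
  φ: 59 + 47.59/60 = 59.7931667
  S ⇒ negate
  Lon: 17.52′ = 0.292000°; total 179.2920000
  W ⇒ negate

1. -7.175550, -2.136133
2. -15.527733, -115.157117
3. -74.290167, -39.946167
4. -82.096250, -24.187672
5. -76.142578, 161.047117
6. -59.793167, -179.292000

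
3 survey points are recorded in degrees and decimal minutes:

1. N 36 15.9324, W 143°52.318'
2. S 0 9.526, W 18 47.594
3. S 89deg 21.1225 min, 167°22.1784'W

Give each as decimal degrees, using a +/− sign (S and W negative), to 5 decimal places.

Point 1:
  Latitude: 36 + 15.9324/60 = 36.265540
  N ⇒ keep positive
  λ: 52.318′ = 0.871967°; total 143.871967
  W ⇒ negate
Point 2:
  φ: 0 + 9.526/60 = 0.158767
  S ⇒ negate
  Lon: 18 + 47.594/60 = 18.793233
  W ⇒ negate
Point 3:
  φ: 21.1225′ = 0.352042°; total 89.352042
  hemisphere S, so the sign is −
  λ: 167 + 22.1784/60 = 167.369640
  hemisphere W, so the sign is −

1. 36.26554, -143.87197
2. -0.15877, -18.79323
3. -89.35204, -167.36964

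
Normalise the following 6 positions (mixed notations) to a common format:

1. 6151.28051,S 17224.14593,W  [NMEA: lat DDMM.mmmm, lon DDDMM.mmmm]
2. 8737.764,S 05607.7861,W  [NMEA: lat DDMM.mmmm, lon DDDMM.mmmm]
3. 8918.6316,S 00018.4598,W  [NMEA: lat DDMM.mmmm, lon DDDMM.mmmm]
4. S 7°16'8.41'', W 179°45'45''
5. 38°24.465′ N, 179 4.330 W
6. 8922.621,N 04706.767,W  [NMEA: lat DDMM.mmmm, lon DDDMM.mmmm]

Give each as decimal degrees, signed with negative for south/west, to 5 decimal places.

1. -61.85468, -172.40243
2. -87.62940, -56.12977
3. -89.31053, -0.30766
4. -7.26900, -179.76250
5. 38.40775, -179.07217
6. 89.37702, -47.11278

Point 1:
  φ: split at 2 digits → 61° and 51.28051′; 61 + 51.28051/60 = 61.854675
  S ⇒ negate
  λ: degrees = first 3 digits = 172, minutes = 24.14593; 172 + 24.14593/60 = 172.402432
  W ⇒ negate
Point 2:
  φ: degrees = first 2 digits = 87, minutes = 37.764; 87 + 37.764/60 = 87.629400
  S → negative
  Longitude: split at 3 digits → 056° and 7.7861′; 56 + 7.7861/60 = 56.129768
  W → negative
Point 3:
  φ: split at 2 digits → 89° and 18.6316′; 89 + 18.6316/60 = 89.310527
  S ⇒ negate
  Lon: split at 3 digits → 000° and 18.4598′; 0 + 18.4598/60 = 0.307663
  W ⇒ negate
Point 4:
  Lat: 7° + 16/60 + 8.41/3600 = 7 + 0.266667 + 0.002336 = 7.269003
  S ⇒ negate
  Lon: 179 + 45/60 + 45/3600 = 179.762500
  W → negative
Point 5:
  φ: 24.465′ = 0.407750°; total 38.407750
  N → positive
  Lon: 179 + 4.33/60 = 179.072167
  W → negative
Point 6:
  φ: split at 2 digits → 89° and 22.621′; 89 + 22.621/60 = 89.377017
  N ⇒ keep positive
  λ: degrees = first 3 digits = 47, minutes = 6.767; 47 + 6.767/60 = 47.112783
  W ⇒ negate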